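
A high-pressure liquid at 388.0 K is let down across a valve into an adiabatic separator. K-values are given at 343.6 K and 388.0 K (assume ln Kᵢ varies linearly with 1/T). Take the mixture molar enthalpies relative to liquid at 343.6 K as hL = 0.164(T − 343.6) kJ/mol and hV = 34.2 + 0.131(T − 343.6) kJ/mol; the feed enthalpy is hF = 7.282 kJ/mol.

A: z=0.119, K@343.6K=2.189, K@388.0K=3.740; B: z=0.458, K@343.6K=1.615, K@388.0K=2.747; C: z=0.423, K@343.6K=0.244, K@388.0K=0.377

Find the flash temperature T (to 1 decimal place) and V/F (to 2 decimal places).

T = 344.9 K, V/F = 0.21

Adiabatic flash: solve Rachford–Rice at each trial T, then check hF = ψ·hV(T) + (1−ψ)·hL(T).
  T = 343.6 K: K = (2.189, 1.615, 0.244), RR gives ψ = 0.180, H_out = 6.155 kJ/mol
  T = 388.0 K: K = (3.740, 2.747, 0.377), RR gives ψ = 0.705, H_out = 30.353 kJ/mol
  T = 365.8 K: K = (2.908, 2.141, 0.307), RR gives ψ = 0.501, H_out = 20.399 kJ/mol
  T = 354.7 K: K = (2.534, 1.867, 0.275), RR gives ψ = 0.367, H_out = 14.246 kJ/mol
  T = 349.1 K: K = (2.357, 1.738, 0.259), RR gives ψ = 0.282, H_out = 10.505 kJ/mol
  T = 346.4 K: K = (2.273, 1.677, 0.252), RR gives ψ = 0.235, H_out = 8.471 kJ/mol
  T = 345.0 K: K = (2.231, 1.646, 0.248), RR gives ψ = 0.208, H_out = 7.342 kJ/mol
Linear interpolation between T = 343.6 (H_out = 6.155) and T = 345.0 (H_out = 7.342) on hF = 7.282 gives T ≈ 344.9 K, at which ψ = 0.21.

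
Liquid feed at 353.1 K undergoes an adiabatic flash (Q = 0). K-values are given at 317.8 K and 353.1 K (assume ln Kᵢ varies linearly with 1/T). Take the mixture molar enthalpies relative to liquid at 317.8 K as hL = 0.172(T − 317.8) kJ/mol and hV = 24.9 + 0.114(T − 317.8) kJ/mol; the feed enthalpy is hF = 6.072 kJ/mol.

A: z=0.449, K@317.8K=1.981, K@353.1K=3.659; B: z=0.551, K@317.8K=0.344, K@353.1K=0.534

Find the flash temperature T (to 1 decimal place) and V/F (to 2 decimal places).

T = 321.7 K, V/F = 0.22

Adiabatic flash: solve Rachford–Rice at each trial T, then check hF = ψ·hV(T) + (1−ψ)·hL(T).
  T = 317.8 K: K = (1.981, 0.344), RR gives ψ = 0.123, H_out = 3.057 kJ/mol
  T = 353.1 K: K = (3.659, 0.534), RR gives ψ = 0.756, H_out = 23.355 kJ/mol
  T = 335.5 K: K = (2.738, 0.434), RR gives ψ = 0.476, H_out = 14.411 kJ/mol
  T = 326.6 K: K = (2.337, 0.387), RR gives ψ = 0.321, H_out = 9.337 kJ/mol
  T = 322.2 K: K = (2.154, 0.365), RR gives ψ = 0.230, H_out = 6.426 kJ/mol
  T = 320.0 K: K = (2.066, 0.355), RR gives ψ = 0.179, H_out = 4.811 kJ/mol
Linear interpolation between T = 320.0 (H_out = 4.811) and T = 322.2 (H_out = 6.426) on hF = 6.072 gives T ≈ 321.7 K, at which ψ = 0.22.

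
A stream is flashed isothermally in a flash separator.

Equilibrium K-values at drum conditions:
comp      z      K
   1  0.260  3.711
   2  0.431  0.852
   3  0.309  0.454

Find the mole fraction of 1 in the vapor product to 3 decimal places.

Material balance + equilibrium reduce to Σ zᵢ(Kᵢ−1)/(1+V/F(Kᵢ−1)) = 0.
g(0) = ΣzᵢKᵢ − 1 = 0.472 and g(1) = 1 − Σzᵢ/Kᵢ = -0.257, so a root lies in (0, 1).
Newton–Raphson from V/F = 0.52:
  V/F = 0.520: g = -0.0122, g' = -0.520 → V/F = 0.497
Converged at V/F = 0.497.
Compositions from xᵢ = zᵢ/(1+V/F(Kᵢ−1)), yᵢ = Kᵢxᵢ:
  1: x = 0.111, y = 0.411
  2: x = 0.465, y = 0.396
  3: x = 0.424, y = 0.192

y_1 = 0.411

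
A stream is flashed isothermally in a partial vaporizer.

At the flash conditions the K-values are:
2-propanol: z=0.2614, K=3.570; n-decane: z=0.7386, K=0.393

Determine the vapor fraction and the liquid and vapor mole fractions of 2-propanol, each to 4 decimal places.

ψ = 0.1432, x_2-propanol = 0.1911, y_2-propanol = 0.6821

Binary case is linear: z₁(K₁−1)(1+ψ(K₂−1)) + z₂(K₂−1)(1+ψ(K₁−1)) = 0
⇒ ψ = [z₁(K₁−1)+z₂(K₂−1)] / [−(K₁−1)(K₂−1)] = 0.22347/1.55999 = 0.1432
Compositions from xᵢ = zᵢ/(1+ψ(Kᵢ−1)), yᵢ = Kᵢxᵢ:
  2-propanol: x = 0.1911, y = 0.6821
  n-decane: x = 0.8089, y = 0.3179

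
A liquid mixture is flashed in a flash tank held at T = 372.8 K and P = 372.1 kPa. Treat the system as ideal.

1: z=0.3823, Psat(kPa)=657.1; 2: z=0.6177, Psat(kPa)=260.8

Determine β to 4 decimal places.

β = 0.4716

Raoult's law: Kᵢ = Pᵢˢᵃᵗ/P = Pᵢˢᵃᵗ/372.1.
  K_1 = 657.1/372.1 = 1.765923, K_2 = 260.8/372.1 = 0.700887
Material balance + equilibrium reduce to Σ zᵢ(Kᵢ−1)/(1+β(Kᵢ−1)) = 0.
Feasibility: ΣzᵢKᵢ = 1.1081, Σzᵢ/Kᵢ = 1.0978 — both > 1, two phases present.
Newton iteration, β⁰ = 0.5:
  β = 0.5000: g = -0.00553, g' = -0.1937 → β = 0.4715
  β = 0.4715: g = 0.00003, g' = -0.1960 → β = 0.4716
Converged at β = 0.4716.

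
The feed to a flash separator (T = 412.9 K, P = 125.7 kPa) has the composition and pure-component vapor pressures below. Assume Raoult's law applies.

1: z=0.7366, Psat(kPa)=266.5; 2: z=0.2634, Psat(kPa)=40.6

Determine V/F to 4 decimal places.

Raoult's law: Kᵢ = Pᵢˢᵃᵗ/P = Pᵢˢᵃᵗ/125.7.
  K_1 = 266.5/125.7 = 2.120127, K_2 = 40.6/125.7 = 0.322991
Material balance + equilibrium reduce to Σ zᵢ(Kᵢ−1)/(1+V/F(Kᵢ−1)) = 0.
Feasibility: ΣzᵢKᵢ = 1.6468, Σzᵢ/Kᵢ = 1.1629 — both > 1, two phases present.
Iterate (Newton) starting at V/F = 0.47:
  V/F = 0.4700: g = 0.27898, g' = -0.6563 → V/F = 0.8950
  V/F = 0.8950: g = -0.04053, g' = -1.0080 → V/F = 0.8548
  V/F = 0.8548: g = -0.00181, g' = -0.9215 → V/F = 0.8529
Converged at V/F = 0.8529.

V/F = 0.8529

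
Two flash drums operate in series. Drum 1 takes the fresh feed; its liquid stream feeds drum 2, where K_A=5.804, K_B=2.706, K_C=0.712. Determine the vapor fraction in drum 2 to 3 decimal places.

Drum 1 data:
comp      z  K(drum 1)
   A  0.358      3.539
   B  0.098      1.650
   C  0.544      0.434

V/F (drum 2) = 0.556

Drum 1:
Material balance + equilibrium reduce to Σ zᵢ(Kᵢ−1)/(1+ψ₁(Kᵢ−1)) = 0.
Feasibility: ΣzᵢKᵢ = 1.665, Σzᵢ/Kᵢ = 1.414 — both > 1, two phases present.
Newton iteration, ψ₁⁰ = 0.41:
  ψ₁ = 0.410: g = 0.0947, g' = -0.875 → ψ₁ = 0.518
  ψ₁ = 0.518: g = 0.0045, g' = -0.802 → ψ₁ = 0.524
Converged at ψ₁ = 0.524.
Drum-1 compositions:
  A: x = 0.154, y = 0.544
  B: x = 0.073, y = 0.121
  C: x = 0.773, y = 0.336
Drum-2 feed = drum-1 liquid: z₂ = (0.1537, 0.0731, 0.7732).
Drum 2:
Let ψ₂ = V/F and solve Σ zᵢ(Kᵢ−1)/(1+ψ₂(Kᵢ−1)) = 0.
Check two-phase: ΣzᵢKᵢ = 1.640 > 1 and Σzᵢ/Kᵢ = 1.139 > 1, so g(0) = 0.640 > 0 and g(1) = -0.139 < 0.
Newton iteration, ψ₂⁰ = 0.5:
  ψ₂ = 0.500: g = 0.0241, g' = -0.456 → ψ₂ = 0.553
  ψ₂ = 0.553: g = 0.0012, g' = -0.412 → ψ₂ = 0.556
Converged at ψ₂ = 0.556.
  A: x = 0.042, y = 0.243
  B: x = 0.038, y = 0.102
  C: x = 0.921, y = 0.655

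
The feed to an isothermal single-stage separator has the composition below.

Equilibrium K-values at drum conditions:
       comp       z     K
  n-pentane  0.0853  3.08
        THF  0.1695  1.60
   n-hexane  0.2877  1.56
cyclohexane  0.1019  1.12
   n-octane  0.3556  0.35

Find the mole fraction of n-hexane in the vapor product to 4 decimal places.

Newton–Raphson from β = 0.35:
  β = 0.3500: g = 0.03396, g' = -0.4815 → β = 0.4205
  β = 0.4205: g = -0.00020, g' = -0.4889 → β = 0.4201
Converged at β = 0.4201.
Compositions from xᵢ = zᵢ/(1+β(Kᵢ−1)), yᵢ = Kᵢxᵢ:
  n-pentane: x = 0.0455, y = 0.1402
  THF: x = 0.1354, y = 0.2166
  n-hexane: x = 0.2329, y = 0.3633
  cyclohexane: x = 0.0970, y = 0.1087
  n-octane: x = 0.4892, y = 0.1712

y_n-hexane = 0.3633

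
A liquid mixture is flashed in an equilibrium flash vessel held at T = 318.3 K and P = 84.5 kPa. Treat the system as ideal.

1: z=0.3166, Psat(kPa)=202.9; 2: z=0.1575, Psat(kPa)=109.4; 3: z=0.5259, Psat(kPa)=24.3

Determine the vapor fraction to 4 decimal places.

Raoult's law: Kᵢ = Pᵢˢᵃᵗ/P = Pᵢˢᵃᵗ/84.5.
  K_1 = 202.9/84.5 = 2.401183, K_2 = 109.4/84.5 = 1.294675, K_3 = 24.3/84.5 = 0.287574
Newton iteration, ψ⁰ = 0.34:
  ψ = 0.3400: g = -0.15177, g' = -0.7613 → ψ = 0.1406
  ψ = 0.1406: g = -0.00123, g' = -0.7761 → ψ = 0.1390
Converged at ψ = 0.1391.

ψ = 0.1391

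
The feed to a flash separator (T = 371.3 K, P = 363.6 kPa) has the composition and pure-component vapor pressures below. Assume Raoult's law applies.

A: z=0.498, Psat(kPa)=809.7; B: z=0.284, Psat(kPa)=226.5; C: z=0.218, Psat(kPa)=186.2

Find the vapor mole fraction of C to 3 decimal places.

y_C = 0.176

Raoult's law: Kᵢ = Pᵢˢᵃᵗ/P = Pᵢˢᵃᵗ/363.6.
  K_A = 809.7/363.6 = 2.22690, K_B = 226.5/363.6 = 0.62294, K_C = 186.2/363.6 = 0.51210
Let ψ = V/F and solve Σ zᵢ(Kᵢ−1)/(1+ψ(Kᵢ−1)) = 0.
g(0) = ΣzᵢKᵢ − 1 = 0.398 and g(1) = 1 − Σzᵢ/Kᵢ = -0.105, so a root lies in (0, 1).
Newton iteration, ψ⁰ = 0.5:
  ψ = 0.500: g = 0.1060, g' = -0.440 → ψ = 0.741
  ψ = 0.741: g = 0.0049, g' = -0.411 → ψ = 0.753
Converged at ψ = 0.753.
Compositions from xᵢ = zᵢ/(1+ψ(Kᵢ−1)), yᵢ = Kᵢxᵢ:
  A: x = 0.259, y = 0.577
  B: x = 0.397, y = 0.247
  C: x = 0.345, y = 0.176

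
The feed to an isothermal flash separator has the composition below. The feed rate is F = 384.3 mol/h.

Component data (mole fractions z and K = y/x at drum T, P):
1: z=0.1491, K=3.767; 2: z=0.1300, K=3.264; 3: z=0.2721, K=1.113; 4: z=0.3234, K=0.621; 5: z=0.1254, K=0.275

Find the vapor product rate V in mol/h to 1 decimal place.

Material balance + equilibrium reduce to Σ zᵢ(Kᵢ−1)/(1+V/F(Kᵢ−1)) = 0.
Feasibility: ΣzᵢKᵢ = 1.5241, Σzᵢ/Kᵢ = 1.3007 — both > 1, two phases present.
Newton–Raphson from V/F = 0.5:
  V/F = 0.5000: g = 0.04640, g' = -0.5835 → V/F = 0.5795
  V/F = 0.5795: g = 0.00076, g' = -0.5684 → V/F = 0.5809
Converged at V/F = 0.5809.
Then V = V/F·F = 0.5809·384.3 = 223.2 mol/h and L = F − V = 161.1 mol/h.

V = 223.2 mol/h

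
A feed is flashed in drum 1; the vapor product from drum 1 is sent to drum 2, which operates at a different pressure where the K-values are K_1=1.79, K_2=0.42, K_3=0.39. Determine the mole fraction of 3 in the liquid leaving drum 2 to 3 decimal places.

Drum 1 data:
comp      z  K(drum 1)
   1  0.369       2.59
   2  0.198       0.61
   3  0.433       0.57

x_3 (drum 2) = 0.386

Drum 1:
Material balance + equilibrium reduce to Σ zᵢ(Kᵢ−1)/(1+ψ₁(Kᵢ−1)) = 0.
g(0) = ΣzᵢKᵢ − 1 = 0.323 and g(1) = 1 − Σzᵢ/Kᵢ = -0.227, so a root lies in (0, 1).
Iterate (Newton) starting at ψ₁ = 0.5:
  ψ₁ = 0.500: g = -0.0063, g' = -0.466 → ψ₁ = 0.487
Converged at ψ₁ = 0.487.
Drum-1 compositions:
  1: x = 0.208, y = 0.539
  2: x = 0.244, y = 0.149
  3: x = 0.548, y = 0.312
Drum-2 feed = drum-1 vapor: z₂ = (0.5388, 0.1491, 0.3121).
Drum 2:
Let ψ₂ = V/F and solve Σ zᵢ(Kᵢ−1)/(1+ψ₂(Kᵢ−1)) = 0.
Feasibility: ΣzᵢKᵢ = 1.149, Σzᵢ/Kᵢ = 1.456 — both > 1, two phases present.
Iterate (Newton) starting at ψ₂ = 0.5:
  ψ₂ = 0.500: g = -0.0906, g' = -0.513 → ψ₂ = 0.323
  ψ₂ = 0.323: g = -0.0045, g' = -0.470 → ψ₂ = 0.314
Converged at ψ₂ = 0.314.
  1: x = 0.432, y = 0.773
  2: x = 0.182, y = 0.077
  3: x = 0.386, y = 0.151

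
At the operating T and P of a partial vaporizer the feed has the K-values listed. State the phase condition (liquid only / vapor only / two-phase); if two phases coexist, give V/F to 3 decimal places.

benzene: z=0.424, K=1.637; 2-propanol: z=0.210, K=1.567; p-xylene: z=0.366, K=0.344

ΣzᵢKᵢ = 1.149; Σzᵢ/Kᵢ = 1.457.
Both exceed 1, so a two-phase solution exists.
Material balance + equilibrium reduce to Σ zᵢ(Kᵢ−1)/(1+ψ(Kᵢ−1)) = 0.
Iterate (Newton) starting at ψ = 0.5:
  ψ = 0.500: g = -0.0597, g' = -0.489 → ψ = 0.378
  ψ = 0.378: g = -0.0035, g' = -0.436 → ψ = 0.370
Converged at ψ = 0.370.

two-phase, V/F = 0.370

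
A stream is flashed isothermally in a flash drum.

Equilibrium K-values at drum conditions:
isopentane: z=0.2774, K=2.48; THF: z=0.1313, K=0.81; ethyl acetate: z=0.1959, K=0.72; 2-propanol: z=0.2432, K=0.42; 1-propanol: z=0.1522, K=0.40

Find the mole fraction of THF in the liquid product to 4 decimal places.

x_THF = 0.1351

Rachford–Rice: g(ψ) = Σ zᵢ(Kᵢ−1)/(1+ψ(Kᵢ−1)) = 0.
Check two-phase: ΣzᵢKᵢ = 1.0984 > 1 and Σzᵢ/Kᵢ = 1.5056 > 1, so g(0) = 0.0984 > 0 and g(1) = -0.5056 < 0.
Newton–Raphson from ψ = 0.5:
  ψ = 0.5000: g = -0.18453, g' = -0.5014 → ψ = 0.1320
  ψ = 0.1320: g = 0.00901, g' = -0.6074 → ψ = 0.1468
  ψ = 0.1468: g = 0.00009, g' = -0.5954 → ψ = 0.1469
Converged at ψ = 0.1469.
Compositions from xᵢ = zᵢ/(1+ψ(Kᵢ−1)), yᵢ = Kᵢxᵢ:
  isopentane: x = 0.2278, y = 0.5651
  THF: x = 0.1351, y = 0.1094
  ethyl acetate: x = 0.2043, y = 0.1471
  2-propanol: x = 0.2659, y = 0.1117
  1-propanol: x = 0.1669, y = 0.0668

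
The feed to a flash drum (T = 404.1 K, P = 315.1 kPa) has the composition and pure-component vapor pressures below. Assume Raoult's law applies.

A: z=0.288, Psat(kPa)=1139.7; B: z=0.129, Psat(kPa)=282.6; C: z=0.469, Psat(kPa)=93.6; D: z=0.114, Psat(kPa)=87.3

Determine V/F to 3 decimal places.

Raoult's law: Kᵢ = Pᵢˢᵃᵗ/P = Pᵢˢᵃᵗ/315.1.
  K_A = 1139.7/315.1 = 3.61695, K_B = 282.6/315.1 = 0.89686, K_C = 93.6/315.1 = 0.29705, K_D = 87.3/315.1 = 0.27705
Newton iteration, V/F⁰ = 0.56:
  V/F = 0.560: g = -0.3906, g' = -1.125 → V/F = 0.213
  V/F = 0.213: g = -0.0144, g' = -1.219 → V/F = 0.201
Converged at V/F = 0.201.

V/F = 0.201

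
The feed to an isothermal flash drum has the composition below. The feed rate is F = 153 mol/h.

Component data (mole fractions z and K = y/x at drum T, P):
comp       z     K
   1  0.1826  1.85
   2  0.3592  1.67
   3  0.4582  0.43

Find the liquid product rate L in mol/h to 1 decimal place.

Rachford–Rice: g(ψ) = Σ zᵢ(Kᵢ−1)/(1+ψ(Kᵢ−1)) = 0.
Check two-phase: ΣzᵢKᵢ = 1.1347 > 1 and Σzᵢ/Kᵢ = 1.3794 > 1, so g(0) = 0.1347 > 0 and g(1) = -0.3794 < 0.
Newton–Raphson from ψ = 0.39:
  ψ = 0.3900: g = -0.02845, g' = -0.4219 → ψ = 0.3226
  ψ = 0.3226: g = -0.00030, g' = -0.4138 → ψ = 0.3218
Converged at ψ = 0.3218.
Then V = ψ·F = 0.3218·153 = 49.2 mol/h and L = F − V = 103.8 mol/h.

L = 103.8 mol/h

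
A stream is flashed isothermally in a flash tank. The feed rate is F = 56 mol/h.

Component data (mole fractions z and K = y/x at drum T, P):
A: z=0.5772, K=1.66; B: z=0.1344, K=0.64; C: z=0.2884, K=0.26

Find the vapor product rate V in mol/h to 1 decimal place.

V = 15.5 mol/h

Rachford–Rice: g(ψ) = Σ zᵢ(Kᵢ−1)/(1+ψ(Kᵢ−1)) = 0.
Check two-phase: ΣzᵢKᵢ = 1.1192 > 1 and Σzᵢ/Kᵢ = 1.6669 > 1, so g(0) = 0.1192 > 0 and g(1) = -0.6669 < 0.
Newton–Raphson from ψ = 0.54:
  ψ = 0.5400: g = -0.13466, g' = -0.6016 → ψ = 0.3162
  ψ = 0.3162: g = -0.01801, g' = -0.4634 → ψ = 0.2773
  ψ = 0.2773: g = -0.00025, g' = -0.4511 → ψ = 0.2767
Converged at ψ = 0.2767.
Then V = ψ·F = 0.2767·56 = 15.5 mol/h and L = F − V = 40.5 mol/h.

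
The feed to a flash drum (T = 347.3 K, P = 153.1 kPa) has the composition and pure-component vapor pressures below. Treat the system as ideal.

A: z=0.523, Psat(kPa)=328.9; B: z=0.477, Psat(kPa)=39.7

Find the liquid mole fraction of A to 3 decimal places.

x_A = 0.392

Raoult's law: Kᵢ = Pᵢˢᵃᵗ/P = Pᵢˢᵃᵗ/153.1.
  K_A = 328.9/153.1 = 2.14827, K_B = 39.7/153.1 = 0.25931
Let β = V/F and solve Σ zᵢ(Kᵢ−1)/(1+β(Kᵢ−1)) = 0.
Feasibility: ΣzᵢKᵢ = 1.247, Σzᵢ/Kᵢ = 2.083 — both > 1, two phases present.
Binary case is linear: z₁(K₁−1)(1+β(K₂−1)) + z₂(K₂−1)(1+β(K₁−1)) = 0
⇒ β = [z₁(K₁−1)+z₂(K₂−1)] / [−(K₁−1)(K₂−1)] = 0.2472/0.8505 = 0.291
Compositions from xᵢ = zᵢ/(1+β(Kᵢ−1)), yᵢ = Kᵢxᵢ:
  A: x = 0.392, y = 0.842
  B: x = 0.608, y = 0.158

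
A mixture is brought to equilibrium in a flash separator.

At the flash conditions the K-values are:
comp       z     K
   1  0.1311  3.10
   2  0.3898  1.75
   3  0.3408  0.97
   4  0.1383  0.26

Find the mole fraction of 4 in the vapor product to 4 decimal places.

Let ψ = V/F and solve Σ zᵢ(Kᵢ−1)/(1+ψ(Kᵢ−1)) = 0.
Check two-phase: ΣzᵢKᵢ = 1.4551 > 1 and Σzᵢ/Kᵢ = 1.1483 > 1, so g(0) = 0.4551 > 0 and g(1) = -0.1483 < 0.
Iterate (Newton) starting at ψ = 0.68:
  ψ = 0.6800: g = 0.09056, g' = -0.5014 → ψ = 0.8606
  ψ = 0.8606: g = -0.01657, g' = -0.7289 → ψ = 0.8379
  ψ = 0.8379: g = -0.00053, g' = -0.6835 → ψ = 0.8371
Converged at ψ = 0.8371.
Compositions from xᵢ = zᵢ/(1+ψ(Kᵢ−1)), yᵢ = Kᵢxᵢ:
  1: x = 0.0475, y = 0.1474
  2: x = 0.2395, y = 0.4191
  3: x = 0.3496, y = 0.3391
  4: x = 0.3634, y = 0.0945

y_4 = 0.0945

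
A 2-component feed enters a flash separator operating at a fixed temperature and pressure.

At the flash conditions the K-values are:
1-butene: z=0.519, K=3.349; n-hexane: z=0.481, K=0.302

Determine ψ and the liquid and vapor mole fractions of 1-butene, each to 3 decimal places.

ψ = 0.539, x_1-butene = 0.229, y_1-butene = 0.767

Rachford–Rice: g(ψ) = Σ zᵢ(Kᵢ−1)/(1+ψ(Kᵢ−1)) = 0.
Check two-phase: ΣzᵢKᵢ = 1.883 > 1 and Σzᵢ/Kᵢ = 1.748 > 1, so g(0) = 0.883 > 0 and g(1) = -0.748 < 0.
Binary case is linear: z₁(K₁−1)(1+ψ(K₂−1)) + z₂(K₂−1)(1+ψ(K₁−1)) = 0
⇒ ψ = [z₁(K₁−1)+z₂(K₂−1)] / [−(K₁−1)(K₂−1)] = 0.8834/1.6396 = 0.539
Compositions from xᵢ = zᵢ/(1+ψ(Kᵢ−1)), yᵢ = Kᵢxᵢ:
  1-butene: x = 0.229, y = 0.767
  n-hexane: x = 0.771, y = 0.233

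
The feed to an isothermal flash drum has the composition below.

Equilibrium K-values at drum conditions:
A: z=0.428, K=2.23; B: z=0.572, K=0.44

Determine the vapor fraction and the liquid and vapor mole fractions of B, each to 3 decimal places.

ψ = 0.299, x_B = 0.687, y_B = 0.302

Let ψ = V/F and solve Σ zᵢ(Kᵢ−1)/(1+ψ(Kᵢ−1)) = 0.
Check two-phase: ΣzᵢKᵢ = 1.206 > 1 and Σzᵢ/Kᵢ = 1.492 > 1, so g(0) = 0.206 > 0 and g(1) = -0.492 < 0.
Newton iteration, ψ⁰ = 0.5:
  ψ = 0.500: g = -0.1189, g' = -0.594 → ψ = 0.300
  ψ = 0.300: g = -0.0004, g' = -0.605 → ψ = 0.299
Converged at ψ = 0.299.
Compositions from xᵢ = zᵢ/(1+ψ(Kᵢ−1)), yᵢ = Kᵢxᵢ:
  A: x = 0.313, y = 0.698
  B: x = 0.687, y = 0.302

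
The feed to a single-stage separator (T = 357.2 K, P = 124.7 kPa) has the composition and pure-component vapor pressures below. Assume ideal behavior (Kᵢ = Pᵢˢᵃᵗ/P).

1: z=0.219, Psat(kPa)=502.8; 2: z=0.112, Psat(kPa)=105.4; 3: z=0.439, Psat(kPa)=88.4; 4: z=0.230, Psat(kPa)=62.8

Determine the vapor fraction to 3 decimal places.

Raoult's law: Kᵢ = Pᵢˢᵃᵗ/P = Pᵢˢᵃᵗ/124.7.
  K_1 = 502.8/124.7 = 4.03208, K_2 = 105.4/124.7 = 0.84523, K_3 = 88.4/124.7 = 0.70890, K_4 = 62.8/124.7 = 0.50361
Newton iteration, ψ⁰ = 0.5:
  ψ = 0.500: g = -0.0563, g' = -0.472 → ψ = 0.381
  ψ = 0.381: g = 0.0052, g' = -0.570 → ψ = 0.390
Converged at ψ = 0.390.

ψ = 0.390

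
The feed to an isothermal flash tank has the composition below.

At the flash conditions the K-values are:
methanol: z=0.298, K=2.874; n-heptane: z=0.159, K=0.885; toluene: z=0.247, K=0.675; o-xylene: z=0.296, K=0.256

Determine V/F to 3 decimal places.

V/F = 0.255

Material balance + equilibrium reduce to Σ zᵢ(Kᵢ−1)/(1+V/F(Kᵢ−1)) = 0.
g(0) = ΣzᵢKᵢ − 1 = 0.240 and g(1) = 1 − Σzᵢ/Kᵢ = -0.806, so a root lies in (0, 1).
Iterate (Newton) starting at V/F = 0.53:
  V/F = 0.530: g = -0.1999, g' = -0.751 → V/F = 0.264
  V/F = 0.264: g = -0.0069, g' = -0.756 → V/F = 0.255
Converged at V/F = 0.255.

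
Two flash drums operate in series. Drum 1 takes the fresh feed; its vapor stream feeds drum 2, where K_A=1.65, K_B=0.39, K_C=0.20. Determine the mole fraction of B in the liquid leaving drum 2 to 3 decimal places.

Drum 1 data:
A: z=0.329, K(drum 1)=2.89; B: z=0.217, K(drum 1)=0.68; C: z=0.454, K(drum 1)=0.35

x_B (drum 2) = 0.207

Drum 1:
Let ψ₁ = V/F and solve Σ zᵢ(Kᵢ−1)/(1+ψ₁(Kᵢ−1)) = 0.
Check two-phase: ΣzᵢKᵢ = 1.257 > 1 and Σzᵢ/Kᵢ = 1.730 > 1, so g(0) = 0.257 > 0 and g(1) = -0.730 < 0.
Newton–Raphson from ψ₁ = 0.5:
  ψ₁ = 0.500: g = -0.2002, g' = -0.763 → ψ₁ = 0.238
  ψ₁ = 0.238: g = 0.0049, g' = -0.854 → ψ₁ = 0.243
Converged at ψ₁ = 0.243.
Drum-1 compositions:
  A: x = 0.225, y = 0.651
  B: x = 0.235, y = 0.160
  C: x = 0.539, y = 0.189
Drum-2 feed = drum-1 vapor: z₂ = (0.6512, 0.1600, 0.1888).
Drum 2:
Material balance + equilibrium reduce to Σ zᵢ(Kᵢ−1)/(1+ψ₂(Kᵢ−1)) = 0.
Check two-phase: ΣzᵢKᵢ = 1.175 > 1 and Σzᵢ/Kᵢ = 1.749 > 1, so g(0) = 0.175 > 0 and g(1) = -0.749 < 0.
Newton–Raphson from ψ₂ = 0.5:
  ψ₂ = 0.500: g = -0.0727, g' = -0.616 → ψ₂ = 0.382
  ψ₂ = 0.382: g = -0.0056, g' = -0.528 → ψ₂ = 0.371
Converged at ψ₂ = 0.371.
  A: x = 0.525, y = 0.866
  B: x = 0.207, y = 0.081
  C: x = 0.269, y = 0.054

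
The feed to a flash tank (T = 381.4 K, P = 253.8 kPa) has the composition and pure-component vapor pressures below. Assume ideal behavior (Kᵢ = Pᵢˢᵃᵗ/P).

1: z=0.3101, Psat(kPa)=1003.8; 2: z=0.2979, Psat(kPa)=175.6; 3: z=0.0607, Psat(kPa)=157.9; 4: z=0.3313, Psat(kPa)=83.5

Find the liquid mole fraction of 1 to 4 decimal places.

Raoult's law: Kᵢ = Pᵢˢᵃᵗ/P = Pᵢˢᵃᵗ/253.8.
  K_1 = 1003.8/253.8 = 3.955083, K_2 = 175.6/253.8 = 0.691883, K_3 = 157.9/253.8 = 0.622143, K_4 = 83.5/253.8 = 0.328999
Newton–Raphson from V/F = 0.5:
  V/F = 0.5000: g = -0.10145, g' = -0.8317 → V/F = 0.3780
  V/F = 0.3780: g = 0.00435, g' = -0.9200 → V/F = 0.3827
  V/F = 0.3827: g = 0.00001, g' = -0.9146 → V/F = 0.3828
Converged at V/F = 0.3828.
Compositions from xᵢ = zᵢ/(1+V/F(Kᵢ−1)), yᵢ = Kᵢxᵢ:
  1: x = 0.1455, y = 0.5755
  2: x = 0.3377, y = 0.2337
  3: x = 0.0710, y = 0.0441
  4: x = 0.4458, y = 0.1467

x_1 = 0.1455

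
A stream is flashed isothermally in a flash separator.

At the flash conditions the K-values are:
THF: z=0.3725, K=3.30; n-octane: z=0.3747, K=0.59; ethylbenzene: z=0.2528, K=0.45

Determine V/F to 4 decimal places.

V/F = 0.5202

Rachford–Rice: g(V/F) = Σ zᵢ(Kᵢ−1)/(1+V/F(Kᵢ−1)) = 0.
Check two-phase: ΣzᵢKᵢ = 1.5641 > 1 and Σzᵢ/Kᵢ = 1.3097 > 1, so g(0) = 0.5641 > 0 and g(1) = -0.3097 < 0.
Newton–Raphson from V/F = 0.5:
  V/F = 0.5000: g = 0.01347, g' = -0.6714 → V/F = 0.5201
  V/F = 0.5201: g = 0.00011, g' = -0.6603 → V/F = 0.5202
Converged at V/F = 0.5202.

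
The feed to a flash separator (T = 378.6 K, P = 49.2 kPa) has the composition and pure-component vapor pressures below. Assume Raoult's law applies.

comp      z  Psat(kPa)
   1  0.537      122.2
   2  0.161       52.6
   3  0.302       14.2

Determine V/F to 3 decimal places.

V/F = 0.670

Raoult's law: Kᵢ = Pᵢˢᵃᵗ/P = Pᵢˢᵃᵗ/49.2.
  K_1 = 122.2/49.2 = 2.48374, K_2 = 52.6/49.2 = 1.06911, K_3 = 14.2/49.2 = 0.28862
Rachford–Rice: g(V/F) = Σ zᵢ(Kᵢ−1)/(1+V/F(Kᵢ−1)) = 0.
Check two-phase: ΣzᵢKᵢ = 1.593 > 1 and Σzᵢ/Kᵢ = 1.413 > 1, so g(0) = 0.593 > 0 and g(1) = -0.413 < 0.
Newton–Raphson from V/F = 0.5:
  V/F = 0.500: g = 0.1347, g' = -0.759 → V/F = 0.678
  V/F = 0.678: g = -0.0069, g' = -0.864 → V/F = 0.670
Converged at V/F = 0.670.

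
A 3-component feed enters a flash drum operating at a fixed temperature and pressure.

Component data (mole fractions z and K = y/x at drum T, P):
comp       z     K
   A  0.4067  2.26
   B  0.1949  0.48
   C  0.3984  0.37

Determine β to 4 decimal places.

Rachford–Rice: g(β) = Σ zᵢ(Kᵢ−1)/(1+β(Kᵢ−1)) = 0.
Feasibility: ΣzᵢKᵢ = 1.1601, Σzᵢ/Kᵢ = 1.6628 — both > 1, two phases present.
Newton–Raphson from β = 0.5:
  β = 0.5000: g = -0.18899, g' = -0.6763 → β = 0.2205
  β = 0.2205: g = -0.00496, g' = -0.6759 → β = 0.2132
Converged at β = 0.2132.

β = 0.2132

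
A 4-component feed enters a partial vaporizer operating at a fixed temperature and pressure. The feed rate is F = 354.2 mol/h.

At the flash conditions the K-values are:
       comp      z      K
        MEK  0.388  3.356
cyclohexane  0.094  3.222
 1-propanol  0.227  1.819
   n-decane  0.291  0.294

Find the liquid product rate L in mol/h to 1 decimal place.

Let ψ = V/F and solve Σ zᵢ(Kᵢ−1)/(1+ψ(Kᵢ−1)) = 0.
g(0) = ΣzᵢKᵢ − 1 = 1.103 and g(1) = 1 − Σzᵢ/Kᵢ = -0.259, so a root lies in (0, 1).
Newton–Raphson from ψ = 0.64:
  ψ = 0.640: g = 0.1979, g' = -0.970 → ψ = 0.844
  ψ = 0.844: g = -0.0200, g' = -1.239 → ψ = 0.828
Converged at ψ = 0.828.
Then V = ψ·F = 0.8277·354.2 = 293.2 mol/h and L = F − V = 61.0 mol/h.

L = 61.0 mol/h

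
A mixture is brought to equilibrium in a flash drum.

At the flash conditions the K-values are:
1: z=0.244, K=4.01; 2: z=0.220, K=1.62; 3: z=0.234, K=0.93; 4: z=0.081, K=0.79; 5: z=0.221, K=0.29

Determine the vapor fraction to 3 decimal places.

ψ = 0.675

Rachford–Rice: g(ψ) = Σ zᵢ(Kᵢ−1)/(1+ψ(Kᵢ−1)) = 0.
Feasibility: ΣzᵢKᵢ = 1.681, Σzᵢ/Kᵢ = 1.313 — both > 1, two phases present.
Newton–Raphson from ψ = 0.5:
  ψ = 0.500: g = 0.1181, g' = -0.675 → ψ = 0.675
Converged at ψ = 0.675.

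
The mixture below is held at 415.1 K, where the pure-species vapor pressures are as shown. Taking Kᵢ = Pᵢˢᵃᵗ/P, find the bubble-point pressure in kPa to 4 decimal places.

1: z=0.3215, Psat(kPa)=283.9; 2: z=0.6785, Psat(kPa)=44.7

At the bubble point ψ → 0, so ΣzᵢKᵢ = 1 with Kᵢ = Pᵢˢᵃᵗ/P ⇒ P = ΣzᵢPᵢˢᵃᵗ.
P = 0.3215·283.9 + 0.6785·44.7 = 121.6028 kPa

Pbub = 121.6028 kPa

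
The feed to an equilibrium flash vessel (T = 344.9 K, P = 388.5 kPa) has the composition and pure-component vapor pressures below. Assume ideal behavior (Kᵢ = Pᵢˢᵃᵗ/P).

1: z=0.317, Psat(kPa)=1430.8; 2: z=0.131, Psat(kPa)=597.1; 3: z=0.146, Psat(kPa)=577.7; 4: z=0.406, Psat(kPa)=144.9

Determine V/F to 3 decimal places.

V/F = 0.633

Raoult's law: Kᵢ = Pᵢˢᵃᵗ/P = Pᵢˢᵃᵗ/388.5.
  K_1 = 1430.8/388.5 = 3.68288, K_2 = 597.1/388.5 = 1.53694, K_3 = 577.7/388.5 = 1.48700, K_4 = 144.9/388.5 = 0.37297
Rachford–Rice: g(V/F) = Σ zᵢ(Kᵢ−1)/(1+V/F(Kᵢ−1)) = 0.
Check two-phase: ΣzᵢKᵢ = 1.737 > 1 and Σzᵢ/Kᵢ = 1.358 > 1, so g(0) = 0.737 > 0 and g(1) = -0.358 < 0.
Newton iteration, V/F⁰ = 0.5:
  V/F = 0.500: g = 0.1050, g' = -0.801 → V/F = 0.631
  V/F = 0.631: g = 0.0014, g' = -0.793 → V/F = 0.633
Converged at V/F = 0.633.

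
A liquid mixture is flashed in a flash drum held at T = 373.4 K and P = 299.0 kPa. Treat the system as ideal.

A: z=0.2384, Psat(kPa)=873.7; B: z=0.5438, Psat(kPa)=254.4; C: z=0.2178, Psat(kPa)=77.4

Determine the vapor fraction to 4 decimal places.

Raoult's law: Kᵢ = Pᵢˢᵃᵗ/P = Pᵢˢᵃᵗ/299.0.
  K_A = 873.7/299.0 = 2.922074, K_B = 254.4/299.0 = 0.850836, K_C = 77.4/299.0 = 0.258863
Iterate (Newton) starting at ψ = 0.5:
  ψ = 0.5000: g = -0.11044, g' = -0.5451 → ψ = 0.2974
  ψ = 0.2974: g = -0.00038, g' = -0.5667 → ψ = 0.2967
Converged at ψ = 0.2967.

ψ = 0.2967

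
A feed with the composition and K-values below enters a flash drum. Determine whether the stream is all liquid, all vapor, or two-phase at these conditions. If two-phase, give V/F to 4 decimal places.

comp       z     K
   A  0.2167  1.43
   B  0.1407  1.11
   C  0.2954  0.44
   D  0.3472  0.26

ΣzᵢKᵢ = 0.6863; Σzᵢ/Kᵢ = 2.2850.
Since ΣzᵢKᵢ < 1 the mixture is below its bubble point — single liquid phase.

all liquid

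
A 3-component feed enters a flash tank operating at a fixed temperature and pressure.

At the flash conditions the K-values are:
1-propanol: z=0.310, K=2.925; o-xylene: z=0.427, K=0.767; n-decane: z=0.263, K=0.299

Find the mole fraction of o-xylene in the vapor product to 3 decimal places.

y_o-xylene = 0.357

Newton–Raphson from ψ = 0.5:
  ψ = 0.500: g = -0.0924, g' = -0.634 → ψ = 0.354
  ψ = 0.354: g = 0.0010, g' = -0.662 → ψ = 0.356
Converged at ψ = 0.356.
Compositions from xᵢ = zᵢ/(1+ψ(Kᵢ−1)), yᵢ = Kᵢxᵢ:
  1-propanol: x = 0.184, y = 0.538
  o-xylene: x = 0.466, y = 0.357
  n-decane: x = 0.350, y = 0.105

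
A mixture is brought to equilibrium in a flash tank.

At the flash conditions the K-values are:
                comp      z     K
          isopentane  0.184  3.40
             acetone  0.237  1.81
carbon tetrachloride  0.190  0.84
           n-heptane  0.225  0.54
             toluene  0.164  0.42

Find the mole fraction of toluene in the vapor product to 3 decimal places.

Let ψ = V/F and solve Σ zᵢ(Kᵢ−1)/(1+ψ(Kᵢ−1)) = 0.
g(0) = ΣzᵢKᵢ − 1 = 0.405 and g(1) = 1 − Σzᵢ/Kᵢ = -0.218, so a root lies in (0, 1).
Newton–Raphson from ψ = 0.5:
  ψ = 0.500: g = 0.0359, g' = -0.493 → ψ = 0.573
  ψ = 0.573: g = 0.0006, g' = -0.478 → ψ = 0.574
Converged at ψ = 0.574.
Compositions from xᵢ = zᵢ/(1+ψ(Kᵢ−1)), yᵢ = Kᵢxᵢ:
  isopentane: x = 0.077, y = 0.263
  acetone: x = 0.162, y = 0.293
  carbon tetrachloride: x = 0.209, y = 0.176
  n-heptane: x = 0.306, y = 0.165
  toluene: x = 0.246, y = 0.103

y_toluene = 0.103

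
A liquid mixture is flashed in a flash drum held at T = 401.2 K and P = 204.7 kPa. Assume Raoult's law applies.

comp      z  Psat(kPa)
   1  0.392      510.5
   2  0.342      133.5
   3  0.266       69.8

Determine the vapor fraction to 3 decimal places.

ψ = 0.384

Raoult's law: Kᵢ = Pᵢˢᵃᵗ/P = Pᵢˢᵃᵗ/204.7.
  K_1 = 510.5/204.7 = 2.49389, K_2 = 133.5/204.7 = 0.65217, K_3 = 69.8/204.7 = 0.34099
Let ψ = V/F and solve Σ zᵢ(Kᵢ−1)/(1+ψ(Kᵢ−1)) = 0.
Feasibility: ΣzᵢKᵢ = 1.291, Σzᵢ/Kᵢ = 1.462 — both > 1, two phases present.
Newton–Raphson from ψ = 0.5:
  ψ = 0.500: g = -0.0702, g' = -0.604 → ψ = 0.384
Converged at ψ = 0.384.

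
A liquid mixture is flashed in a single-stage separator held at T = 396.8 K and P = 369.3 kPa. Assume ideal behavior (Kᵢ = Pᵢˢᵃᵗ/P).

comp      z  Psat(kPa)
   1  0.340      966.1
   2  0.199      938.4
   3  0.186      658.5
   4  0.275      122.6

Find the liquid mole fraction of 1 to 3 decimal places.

x_1 = 0.141

Raoult's law: Kᵢ = Pᵢˢᵃᵗ/P = Pᵢˢᵃᵗ/369.3.
  K_1 = 966.1/369.3 = 2.61603, K_2 = 938.4/369.3 = 2.54102, K_3 = 658.5/369.3 = 1.78310, K_4 = 122.6/369.3 = 0.33198
Material balance + equilibrium reduce to Σ zᵢ(Kᵢ−1)/(1+ψ(Kᵢ−1)) = 0.
Feasibility: ΣzᵢKᵢ = 1.818, Σzᵢ/Kᵢ = 1.141 — both > 1, two phases present.
Newton iteration, ψ⁰ = 0.42:
  ψ = 0.420: g = 0.3677, g' = -0.791 → ψ = 0.885
  ψ = 0.885: g = -0.0074, g' = -1.009 → ψ = 0.878
  ψ = 0.878: g = -0.0001, g' = -0.994 → ψ = 0.877
Converged at ψ = 0.877.
Compositions from xᵢ = zᵢ/(1+ψ(Kᵢ−1)), yᵢ = Kᵢxᵢ:
  1: x = 0.141, y = 0.368
  2: x = 0.085, y = 0.215
  3: x = 0.110, y = 0.197
  4: x = 0.665, y = 0.221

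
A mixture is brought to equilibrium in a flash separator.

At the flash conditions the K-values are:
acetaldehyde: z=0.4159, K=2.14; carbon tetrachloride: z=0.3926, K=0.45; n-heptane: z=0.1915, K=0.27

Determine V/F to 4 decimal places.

V/F = 0.1690

Newton–Raphson from V/F = 0.5:
  V/F = 0.5000: g = -0.21599, g' = -0.6983 → V/F = 0.1907
  V/F = 0.1907: g = -0.01417, g' = -0.6507 → V/F = 0.1689
  V/F = 0.1689: g = 0.00007, g' = -0.6572 → V/F = 0.1690
Converged at V/F = 0.1690.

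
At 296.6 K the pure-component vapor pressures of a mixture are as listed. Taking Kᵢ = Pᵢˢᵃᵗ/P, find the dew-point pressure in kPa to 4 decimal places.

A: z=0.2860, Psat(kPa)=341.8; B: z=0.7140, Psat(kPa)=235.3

Pdew = 258.3198 kPa

At the dew point ψ → 1, so Σzᵢ/Kᵢ = 1 with Kᵢ = Pᵢˢᵃᵗ/P ⇒ 1/P = Σzᵢ/Pᵢˢᵃᵗ.
1/P = 0.2860/341.8 + 0.7140/235.3 = 0.0038712 ⇒ P = 258.3198 kPa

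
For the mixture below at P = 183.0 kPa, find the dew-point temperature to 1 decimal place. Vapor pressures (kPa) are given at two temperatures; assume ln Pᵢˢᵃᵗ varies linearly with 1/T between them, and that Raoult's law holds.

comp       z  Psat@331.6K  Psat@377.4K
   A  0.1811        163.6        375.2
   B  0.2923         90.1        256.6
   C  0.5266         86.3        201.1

T = 363.2 K

Dew-point temperature: Σzᵢ·P/Pᵢˢᵃᵗ(T) = 1. Interpolate ln Pᵢˢᵃᵗ = aᵢ + bᵢ/T.
  T = 331.6 K: ΣzᵢP/Pᵢˢᵃᵗ = 1.9129
  T = 377.4 K: ΣzᵢP/Pᵢˢᵃᵗ = 0.7760
  T = 354.5 K: ΣzᵢP/Pᵢˢᵃᵗ = 1.1821
  T = 365.9 K: ΣzᵢP/Pᵢˢᵃᵗ = 0.9521
  T = 360.2 K: ΣzᵢP/Pᵢˢᵃᵗ = 1.0590
  T = 363.0 K: ΣzᵢP/Pᵢˢᵃᵗ = 1.0047
  T = 364.4 K: ΣzᵢP/Pᵢˢᵃᵗ = 0.9789
  T = 363.7 K: ΣzᵢP/Pᵢˢᵃᵗ = 0.9917
  T = 363.4 K: ΣzᵢP/Pᵢˢᵃᵗ = 0.9972
  T = 363.2 K: ΣzᵢP/Pᵢˢᵃᵗ = 1.0009
Interpolating between 363.2 K and 363.4 K gives T ≈ 363.2 K.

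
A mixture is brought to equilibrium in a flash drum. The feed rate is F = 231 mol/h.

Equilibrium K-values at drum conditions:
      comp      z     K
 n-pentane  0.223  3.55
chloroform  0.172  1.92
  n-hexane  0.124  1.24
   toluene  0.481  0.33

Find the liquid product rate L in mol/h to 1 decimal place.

L = 143.0 mol/h

Let ψ = V/F and solve Σ zᵢ(Kᵢ−1)/(1+ψ(Kᵢ−1)) = 0.
Check two-phase: ΣzᵢKᵢ = 1.434 > 1 and Σzᵢ/Kᵢ = 1.710 > 1, so g(0) = 0.434 > 0 and g(1) = -0.710 < 0.
Newton iteration, ψ⁰ = 0.6:
  ψ = 0.600: g = -0.1862, g' = -0.896 → ψ = 0.392
  ψ = 0.392: g = -0.0094, g' = -0.844 → ψ = 0.381
Converged at ψ = 0.381.
Then V = ψ·F = 0.3812·231 = 88.0 mol/h and L = F − V = 143.0 mol/h.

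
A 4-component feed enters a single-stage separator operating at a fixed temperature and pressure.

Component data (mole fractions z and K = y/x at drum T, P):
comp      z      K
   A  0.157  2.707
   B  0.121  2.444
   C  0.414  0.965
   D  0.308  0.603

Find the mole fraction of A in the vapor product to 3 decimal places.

y_A = 0.180

Material balance + equilibrium reduce to Σ zᵢ(Kᵢ−1)/(1+ψ(Kᵢ−1)) = 0.
g(0) = ΣzᵢKᵢ − 1 = 0.306 and g(1) = 1 − Σzᵢ/Kᵢ = -0.047, so a root lies in (0, 1).
Iterate (Newton) starting at ψ = 0.65:
  ψ = 0.650: g = 0.0375, g' = -0.259 → ψ = 0.795
  ψ = 0.795: g = 0.0014, g' = -0.241 → ψ = 0.801
Converged at ψ = 0.801.
Compositions from xᵢ = zᵢ/(1+ψ(Kᵢ−1)), yᵢ = Kᵢxᵢ:
  A: x = 0.066, y = 0.180
  B: x = 0.056, y = 0.137
  C: x = 0.426, y = 0.411
  D: x = 0.452, y = 0.272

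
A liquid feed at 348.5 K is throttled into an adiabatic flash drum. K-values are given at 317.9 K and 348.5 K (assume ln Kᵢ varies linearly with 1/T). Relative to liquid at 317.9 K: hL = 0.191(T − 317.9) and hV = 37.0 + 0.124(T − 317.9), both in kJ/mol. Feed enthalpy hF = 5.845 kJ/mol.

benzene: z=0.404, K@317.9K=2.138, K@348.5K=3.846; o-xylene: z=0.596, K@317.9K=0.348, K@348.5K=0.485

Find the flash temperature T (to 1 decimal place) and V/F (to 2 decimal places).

T = 320.1 K, V/F = 0.15

Adiabatic flash: solve Rachford–Rice at each trial T, then check hF = ψ·hV(T) + (1−ψ)·hL(T).
  T = 317.9 K: K = (2.138, 0.348), RR gives ψ = 0.096, H_out = 3.549 kJ/mol
  T = 348.5 K: K = (3.846, 0.485), RR gives ψ = 0.575, H_out = 25.942 kJ/mol
  T = 333.2 K: K = (2.906, 0.414), RR gives ψ = 0.377, H_out = 16.476 kJ/mol
  T = 325.5 K: K = (2.499, 0.380), RR gives ψ = 0.254, H_out = 10.728 kJ/mol
  T = 321.7 K: K = (2.314, 0.364), RR gives ψ = 0.181, H_out = 7.393 kJ/mol
  T = 319.8 K: K = (2.225, 0.356), RR gives ψ = 0.141, H_out = 5.546 kJ/mol
Linear interpolation between T = 319.8 (H_out = 5.546) and T = 321.7 (H_out = 7.393) on hF = 5.845 gives T ≈ 320.1 K, at which ψ = 0.15.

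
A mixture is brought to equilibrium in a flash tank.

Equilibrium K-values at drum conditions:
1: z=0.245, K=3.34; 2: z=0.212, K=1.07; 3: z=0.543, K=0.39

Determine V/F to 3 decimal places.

V/F = 0.232

Rachford–Rice: g(V/F) = Σ zᵢ(Kᵢ−1)/(1+V/F(Kᵢ−1)) = 0.
g(0) = ΣzᵢKᵢ − 1 = 0.257 and g(1) = 1 − Σzᵢ/Kᵢ = -0.664, so a root lies in (0, 1).
Iterate (Newton) starting at V/F = 0.5:
  V/F = 0.500: g = -0.1981, g' = -0.704 → V/F = 0.219
  V/F = 0.219: g = 0.0116, g' = -0.857 → V/F = 0.232
Converged at V/F = 0.232.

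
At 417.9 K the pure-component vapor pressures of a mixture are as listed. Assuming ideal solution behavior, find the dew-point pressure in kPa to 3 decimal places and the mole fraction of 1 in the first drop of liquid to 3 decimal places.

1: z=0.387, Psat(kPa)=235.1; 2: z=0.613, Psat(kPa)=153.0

Pdew = 176.908 kPa, x_1 = 0.291

At the dew point ψ → 1, so Σzᵢ/Kᵢ = 1 with Kᵢ = Pᵢˢᵃᵗ/P ⇒ 1/P = Σzᵢ/Pᵢˢᵃᵗ.
1/P = 0.387/235.1 + 0.613/153.0 = 0.005653 ⇒ P = 176.908 kPa
xᵢ = zᵢP/Pᵢˢᵃᵗ ⇒ x_1 = 0.387·176.908/235.1 = 0.291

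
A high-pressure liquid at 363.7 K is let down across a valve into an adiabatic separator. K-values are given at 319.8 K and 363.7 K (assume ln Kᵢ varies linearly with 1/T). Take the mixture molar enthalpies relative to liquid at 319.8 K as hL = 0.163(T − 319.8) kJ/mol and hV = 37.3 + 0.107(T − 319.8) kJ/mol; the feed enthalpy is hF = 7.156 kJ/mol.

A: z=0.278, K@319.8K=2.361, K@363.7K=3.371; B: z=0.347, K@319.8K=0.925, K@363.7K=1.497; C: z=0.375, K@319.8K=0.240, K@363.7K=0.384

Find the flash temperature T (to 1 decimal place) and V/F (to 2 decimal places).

Adiabatic flash: solve Rachford–Rice at each trial T, then check hF = ψ·hV(T) + (1−ψ)·hL(T).
  T = 319.8 K: K = (2.361, 0.925, 0.240), RR gives ψ = 0.098, H_out = 3.637 kJ/mol
  T = 363.7 K: K = (3.371, 1.497, 0.384), RR gives ψ = 0.657, H_out = 30.030 kJ/mol
  T = 341.8 K: K = (2.855, 1.196, 0.308), RR gives ψ = 0.401, H_out = 18.037 kJ/mol
  T = 330.8 K: K = (2.604, 1.056, 0.273), RR gives ψ = 0.257, H_out = 11.213 kJ/mol
  T = 325.3 K: K = (2.482, 0.990, 0.256), RR gives ψ = 0.179, H_out = 7.531 kJ/mol
  T = 322.6 K: K = (2.422, 0.958, 0.248), RR gives ψ = 0.140, H_out = 5.648 kJ/mol
  T = 324.0 K: K = (2.453, 0.974, 0.252), RR gives ψ = 0.160, H_out = 6.631 kJ/mol
Linear interpolation between T = 324.0 (H_out = 6.631) and T = 325.3 (H_out = 7.531) on hF = 7.156 gives T ≈ 324.8 K, at which ψ = 0.17.

T = 324.8 K, V/F = 0.17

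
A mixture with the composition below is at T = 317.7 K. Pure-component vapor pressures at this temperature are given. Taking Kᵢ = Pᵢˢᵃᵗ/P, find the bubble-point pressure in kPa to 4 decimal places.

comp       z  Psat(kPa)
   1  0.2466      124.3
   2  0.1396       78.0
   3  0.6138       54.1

At the bubble point ψ → 0, so ΣzᵢKᵢ = 1 with Kᵢ = Pᵢˢᵃᵗ/P ⇒ P = ΣzᵢPᵢˢᵃᵗ.
P = 0.2466·124.3 + 0.1396·78.0 + 0.6138·54.1 = 74.7478 kPa

Pbub = 74.7478 kPa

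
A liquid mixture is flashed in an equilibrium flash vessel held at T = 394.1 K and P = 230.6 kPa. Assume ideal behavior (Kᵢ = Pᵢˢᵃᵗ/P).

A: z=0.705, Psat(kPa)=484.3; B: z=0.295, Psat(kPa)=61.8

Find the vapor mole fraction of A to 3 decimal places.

Raoult's law: Kᵢ = Pᵢˢᵃᵗ/P = Pᵢˢᵃᵗ/230.6.
  K_A = 484.3/230.6 = 2.10017, K_B = 61.8/230.6 = 0.26800
Let ψ = V/F and solve Σ zᵢ(Kᵢ−1)/(1+ψ(Kᵢ−1)) = 0.
g(0) = ΣzᵢKᵢ − 1 = 0.560 and g(1) = 1 − Σzᵢ/Kᵢ = -0.436, so a root lies in (0, 1).
Binary case is linear: z₁(K₁−1)(1+ψ(K₂−1)) + z₂(K₂−1)(1+ψ(K₁−1)) = 0
⇒ ψ = [z₁(K₁−1)+z₂(K₂−1)] / [−(K₁−1)(K₂−1)] = 0.5597/0.8053 = 0.695
Compositions from xᵢ = zᵢ/(1+ψ(Kᵢ−1)), yᵢ = Kᵢxᵢ:
  A: x = 0.400, y = 0.839
  B: x = 0.600, y = 0.161

y_A = 0.839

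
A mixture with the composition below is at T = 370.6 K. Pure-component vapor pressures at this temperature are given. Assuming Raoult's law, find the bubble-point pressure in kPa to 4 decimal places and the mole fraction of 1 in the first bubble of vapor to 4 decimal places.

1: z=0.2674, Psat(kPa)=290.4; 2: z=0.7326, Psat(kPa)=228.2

Pbub = 244.8323 kPa, y_1 = 0.3172

At the bubble point ψ → 0, so ΣzᵢKᵢ = 1 with Kᵢ = Pᵢˢᵃᵗ/P ⇒ P = ΣzᵢPᵢˢᵃᵗ.
P = 0.2674·290.4 + 0.7326·228.2 = 244.8323 kPa
yᵢ = zᵢPᵢˢᵃᵗ/P ⇒ y_1 = 0.2674·290.4/244.8323 = 0.3172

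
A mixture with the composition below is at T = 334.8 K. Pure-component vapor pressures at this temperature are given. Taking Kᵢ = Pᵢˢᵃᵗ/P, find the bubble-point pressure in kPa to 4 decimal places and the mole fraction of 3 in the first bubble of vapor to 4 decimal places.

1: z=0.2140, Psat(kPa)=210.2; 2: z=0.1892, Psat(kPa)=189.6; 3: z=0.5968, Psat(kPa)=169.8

Pbub = 182.1918 kPa, y_3 = 0.5562

At the bubble point ψ → 0, so ΣzᵢKᵢ = 1 with Kᵢ = Pᵢˢᵃᵗ/P ⇒ P = ΣzᵢPᵢˢᵃᵗ.
P = 0.2140·210.2 + 0.1892·189.6 + 0.5968·169.8 = 182.1918 kPa
yᵢ = zᵢPᵢˢᵃᵗ/P ⇒ y_3 = 0.5968·169.8/182.1918 = 0.5562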